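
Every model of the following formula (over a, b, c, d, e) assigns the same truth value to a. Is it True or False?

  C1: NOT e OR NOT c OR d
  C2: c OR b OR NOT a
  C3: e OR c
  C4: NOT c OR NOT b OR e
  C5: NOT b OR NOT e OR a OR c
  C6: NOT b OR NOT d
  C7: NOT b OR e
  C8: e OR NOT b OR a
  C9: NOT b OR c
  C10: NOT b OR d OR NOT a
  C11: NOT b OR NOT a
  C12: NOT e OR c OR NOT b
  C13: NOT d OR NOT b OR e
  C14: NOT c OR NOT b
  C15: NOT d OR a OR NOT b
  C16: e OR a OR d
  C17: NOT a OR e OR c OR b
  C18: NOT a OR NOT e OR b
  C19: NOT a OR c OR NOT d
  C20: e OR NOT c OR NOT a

False

Suppose a = true.
(NOT b) alone gives b = false.
(c) alone gives c = true.
(NOT e) alone gives e = false.
That conflicts with the unit clause (e).
So every satisfying assignment has a = False.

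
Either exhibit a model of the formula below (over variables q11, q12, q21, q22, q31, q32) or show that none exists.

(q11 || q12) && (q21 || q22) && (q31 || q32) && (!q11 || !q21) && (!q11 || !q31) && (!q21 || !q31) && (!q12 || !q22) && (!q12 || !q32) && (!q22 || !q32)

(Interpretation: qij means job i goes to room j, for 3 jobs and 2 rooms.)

UNSATISFIABLE

Branch on q11: set q11 = true.
The clause (!q21) is unit, so q21 = false.
The clause (q22) is unit, so q22 = true.
The clause (!q31) is unit, so q31 = false.
The clause (q32) is unit, so q32 = true.
That conflicts with the unit clause (!q32).
Backtrack on q11: now try q11 = false.
The clause (q12) is unit, so q12 = true.
The clause (!q22) is unit, so q22 = false.
The clause (q21) is unit, so q21 = true.
The clause (!q31) is unit, so q31 = false.
The clause (q32) is unit, so q32 = true.
That conflicts with the unit clause (!q32).
Neither q11 = true nor q11 = false works.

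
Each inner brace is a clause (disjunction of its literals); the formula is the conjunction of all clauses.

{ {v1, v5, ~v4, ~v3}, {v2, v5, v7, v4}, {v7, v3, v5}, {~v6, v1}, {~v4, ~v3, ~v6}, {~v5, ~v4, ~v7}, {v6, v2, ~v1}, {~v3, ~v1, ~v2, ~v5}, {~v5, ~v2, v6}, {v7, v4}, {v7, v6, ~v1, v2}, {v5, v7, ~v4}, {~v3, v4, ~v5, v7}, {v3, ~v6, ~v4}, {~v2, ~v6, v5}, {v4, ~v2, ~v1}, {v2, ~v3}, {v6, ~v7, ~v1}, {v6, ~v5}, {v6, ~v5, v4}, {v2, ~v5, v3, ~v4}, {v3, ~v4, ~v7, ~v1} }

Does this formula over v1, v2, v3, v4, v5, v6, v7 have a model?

Satisfiable

Branch on v6: set v6 = 1.
From the singleton clause (v1), v1 = 1.
Branch on v4: set v4 = 0.
From the singleton clause (v7), v7 = 1.
From the singleton clause (~v2), v2 = 0.
From the singleton clause (~v3), v3 = 0.
Every clause is now satisfied; v5 is unconstrained.
A satisfying assignment: v1=1,  v2=0,  v3=0,  v4=0,  v5=1,  v6=1,  v7=1.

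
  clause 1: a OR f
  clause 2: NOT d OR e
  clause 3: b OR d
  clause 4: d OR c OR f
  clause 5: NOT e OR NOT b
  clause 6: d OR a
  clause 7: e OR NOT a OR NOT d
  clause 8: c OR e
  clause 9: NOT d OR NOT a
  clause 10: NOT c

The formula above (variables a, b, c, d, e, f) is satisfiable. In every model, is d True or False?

Suppose d = false.
From the singleton clause (b), b = true.
From the singleton clause (NOT e), e = false.
From the singleton clause (a), a = true.
From the singleton clause (c), c = true.
But (NOT c) is also a unit clause — contradiction.
So every satisfying assignment has d = True.

True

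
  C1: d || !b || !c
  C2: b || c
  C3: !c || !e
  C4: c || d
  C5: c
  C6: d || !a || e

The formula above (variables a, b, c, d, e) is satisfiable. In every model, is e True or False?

False

Suppose e = true.
From the singleton clause (!c), c = false.
Now (c) is unsatisfied and unit — conflict.
So every satisfying assignment has e = False.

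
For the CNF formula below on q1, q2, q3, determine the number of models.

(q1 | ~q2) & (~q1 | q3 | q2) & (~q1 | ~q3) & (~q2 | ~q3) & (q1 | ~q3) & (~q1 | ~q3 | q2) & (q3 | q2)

There are 2^3 = 8 truth assignments over (q1, q2, q3).
Check each against the 7 clauses (columns in the order q1, q2, q3):
  F F F  ✗ fails (q3 | q2)
  F F T  ✗ fails (q1 | ~q3)
  F T F  ✗ fails (q1 | ~q2)
  F T T  ✗ fails (q1 | ~q2)
  T F F  ✗ fails (~q1 | q3 | q2)
  T F T  ✗ fails (~q1 | ~q3)
  T T F  ✓ satisfies all
  T T T  ✗ fails (~q1 | ~q3)
1 of the 8 rows is a model.

1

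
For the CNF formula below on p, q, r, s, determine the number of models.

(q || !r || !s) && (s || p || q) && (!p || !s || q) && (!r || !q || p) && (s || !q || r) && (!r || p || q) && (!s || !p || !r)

There are 2^4 = 16 truth assignments over (p, q, r, s).
Check each against the 7 clauses (columns in the order p, q, r, s):
  F F F F  ✗ fails (s || p || q)
  F F F T  ✓ satisfies all
  F F T F  ✗ fails (s || p || q)
  F F T T  ✗ fails (q || !r || !s)
  F T F F  ✗ fails (s || !q || r)
  F T F T  ✓ satisfies all
  F T T F  ✗ fails (!r || !q || p)
  F T T T  ✗ fails (!r || !q || p)
  T F F F  ✓ satisfies all
  T F F T  ✗ fails (!p || !s || q)
  T F T F  ✓ satisfies all
  T F T T  ✗ fails (q || !r || !s)
  T T F F  ✗ fails (s || !q || r)
  T T F T  ✓ satisfies all
  T T T F  ✓ satisfies all
  T T T T  ✗ fails (!s || !p || !r)
6 of the 16 rows are models.

6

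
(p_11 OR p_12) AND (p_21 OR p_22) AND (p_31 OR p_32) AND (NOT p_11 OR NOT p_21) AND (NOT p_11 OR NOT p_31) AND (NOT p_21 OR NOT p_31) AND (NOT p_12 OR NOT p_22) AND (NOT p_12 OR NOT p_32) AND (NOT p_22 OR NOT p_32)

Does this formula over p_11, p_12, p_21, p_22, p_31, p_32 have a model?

No, unsatisfiable

Branch on p_11: set p_11 = true.
The clause (NOT p_21) is unit, so p_21 = false.
The clause (p_22) is unit, so p_22 = true.
The clause (NOT p_31) is unit, so p_31 = false.
The clause (p_32) is unit, so p_32 = true.
But (NOT p_32) is also a unit clause — contradiction.
That branch fails; take p_11 = false instead.
The clause (p_12) is unit, so p_12 = true.
The clause (NOT p_22) is unit, so p_22 = false.
The clause (p_21) is unit, so p_21 = true.
The clause (NOT p_31) is unit, so p_31 = false.
The clause (p_32) is unit, so p_32 = true.
But (NOT p_32) is also a unit clause — contradiction.
Both values of p_11 lead to a conflict.
No assignment satisfies every clause.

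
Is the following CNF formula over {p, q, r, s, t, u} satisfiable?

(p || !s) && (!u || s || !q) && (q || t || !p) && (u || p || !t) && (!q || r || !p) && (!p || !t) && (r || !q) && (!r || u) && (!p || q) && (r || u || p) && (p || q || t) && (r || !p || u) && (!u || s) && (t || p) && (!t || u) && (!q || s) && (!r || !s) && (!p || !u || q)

Branch on p: set p = true.
(!t) alone gives t = false.
(q) alone gives q = true.
(r) alone gives r = true.
(u) alone gives u = true.
(s) alone gives s = true.
But (!s) is also a unit clause — contradiction.
So p must be the other value — set p = false.
(!s) alone gives s = false.
(!u) alone gives u = false.
(!t) alone gives t = false.
But (t) is also a unit clause — contradiction.
Either choice for p ends in contradiction.
No assignment satisfies every clause.

Unsatisfiable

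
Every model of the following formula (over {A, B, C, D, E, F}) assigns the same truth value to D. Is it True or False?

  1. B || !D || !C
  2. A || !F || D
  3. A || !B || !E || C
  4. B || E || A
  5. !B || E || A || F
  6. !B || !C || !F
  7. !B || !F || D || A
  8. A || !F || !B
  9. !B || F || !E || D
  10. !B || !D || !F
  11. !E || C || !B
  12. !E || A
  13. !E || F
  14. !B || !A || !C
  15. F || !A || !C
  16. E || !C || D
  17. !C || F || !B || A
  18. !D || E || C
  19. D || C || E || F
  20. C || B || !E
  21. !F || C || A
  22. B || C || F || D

False

Suppose D = true.
Try B = true.
(!F) alone gives F = false.
(!E) alone gives E = false.
(A) alone gives A = true.
(!C) alone gives C = false.
Now (C) is unsatisfied and unit — conflict.
Undo B and try B = false.
(!C) alone gives C = false.
(E) alone gives E = true.
Now (!E) is unsatisfied and unit — conflict.
Neither B = true nor B = false works.
So every satisfying assignment has D = False.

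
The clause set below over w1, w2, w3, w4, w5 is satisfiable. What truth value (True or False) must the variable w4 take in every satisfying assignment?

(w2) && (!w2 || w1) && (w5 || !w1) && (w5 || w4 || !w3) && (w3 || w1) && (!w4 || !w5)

False

Suppose w4 = true.
(w2) alone gives w2 = true.
(w1) alone gives w1 = true.
(w5) alone gives w5 = true.
But (!w5) is also a unit clause — contradiction.
So every satisfying assignment has w4 = False.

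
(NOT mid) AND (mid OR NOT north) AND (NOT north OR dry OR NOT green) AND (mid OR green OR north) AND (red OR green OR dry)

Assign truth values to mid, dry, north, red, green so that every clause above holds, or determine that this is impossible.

Unit clause (NOT mid) forces mid = false.
Unit clause (NOT north) forces north = false.
Unit clause (green) forces green = true.
All clauses hold; dry, red can take either value.

mid ↦ false, dry ↦ true, north ↦ false, red ↦ true, green ↦ true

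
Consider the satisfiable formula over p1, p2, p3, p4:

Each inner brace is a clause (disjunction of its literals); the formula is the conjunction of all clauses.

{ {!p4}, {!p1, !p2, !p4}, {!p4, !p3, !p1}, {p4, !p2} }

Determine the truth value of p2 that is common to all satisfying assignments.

False

Suppose p2 = true.
(!p4) alone gives p4 = false.
That conflicts with the unit clause (p4).
So every satisfying assignment has p2 = False.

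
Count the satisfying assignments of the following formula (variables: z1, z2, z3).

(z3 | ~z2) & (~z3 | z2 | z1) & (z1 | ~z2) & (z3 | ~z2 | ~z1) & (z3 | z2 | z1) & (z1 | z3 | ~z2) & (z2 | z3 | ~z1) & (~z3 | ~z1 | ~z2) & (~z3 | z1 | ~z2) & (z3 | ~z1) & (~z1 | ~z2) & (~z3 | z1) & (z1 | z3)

1

There are 2^3 = 8 truth assignments over (z1, z2, z3).
Split on z2. With z2 = 1, the clauses containing z2 are satisfied and ~z2 drops from the rest; 0 of the 2^2 = 4 assignments to the other variables satisfy what remains.
With z2 = 0, by the same count on the reduced clause set, 1 assignment works.
(One model: z1=T, z2=F, z3=T.)
Total: 0 + 1 = 1.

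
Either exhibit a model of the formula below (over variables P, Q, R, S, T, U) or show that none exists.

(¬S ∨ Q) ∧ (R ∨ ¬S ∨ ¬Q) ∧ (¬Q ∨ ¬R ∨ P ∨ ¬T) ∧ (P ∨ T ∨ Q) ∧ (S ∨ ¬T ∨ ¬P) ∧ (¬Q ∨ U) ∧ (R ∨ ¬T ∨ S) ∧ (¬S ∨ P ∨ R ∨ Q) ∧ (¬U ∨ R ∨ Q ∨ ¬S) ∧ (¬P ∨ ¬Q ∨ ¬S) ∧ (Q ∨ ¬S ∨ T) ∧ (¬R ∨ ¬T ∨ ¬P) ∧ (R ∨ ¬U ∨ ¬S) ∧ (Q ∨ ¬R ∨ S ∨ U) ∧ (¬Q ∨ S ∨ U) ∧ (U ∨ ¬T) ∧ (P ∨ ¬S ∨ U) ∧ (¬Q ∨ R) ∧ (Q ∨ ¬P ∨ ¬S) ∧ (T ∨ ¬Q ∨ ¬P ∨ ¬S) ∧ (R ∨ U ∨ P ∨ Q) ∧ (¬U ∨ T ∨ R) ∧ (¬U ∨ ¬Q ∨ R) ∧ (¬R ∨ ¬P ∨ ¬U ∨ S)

P: False, Q: False, R: True, S: False, T: True, U: True

Suppose S = False.
Suppose T = True.
From the singleton clause (¬P), P = False.
From the singleton clause (R), R = True.
From the singleton clause (¬Q), Q = False.
From the singleton clause (U), U = True.
All clauses are satisfied.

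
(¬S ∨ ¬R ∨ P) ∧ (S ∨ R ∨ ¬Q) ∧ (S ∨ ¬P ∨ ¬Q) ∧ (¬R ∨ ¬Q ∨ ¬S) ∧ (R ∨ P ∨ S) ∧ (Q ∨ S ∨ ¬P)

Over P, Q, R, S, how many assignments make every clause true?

There are 2^4 = 16 truth assignments over (P, Q, R, S).
Check each against the 6 clauses (columns in the order P, Q, R, S):
  F F F F  ✗ fails (R ∨ P ∨ S)
  F F F T  ✓ satisfies all
  F F T F  ✓ satisfies all
  F F T T  ✗ fails (¬S ∨ ¬R ∨ P)
  F T F F  ✗ fails (S ∨ R ∨ ¬Q)
  F T F T  ✓ satisfies all
  F T T F  ✓ satisfies all
  F T T T  ✗ fails (¬S ∨ ¬R ∨ P)
  T F F F  ✗ fails (Q ∨ S ∨ ¬P)
  T F F T  ✓ satisfies all
  T F T F  ✗ fails (Q ∨ S ∨ ¬P)
  T F T T  ✓ satisfies all
  T T F F  ✗ fails (S ∨ R ∨ ¬Q)
  T T F T  ✓ satisfies all
  T T T F  ✗ fails (S ∨ ¬P ∨ ¬Q)
  T T T T  ✗ fails (¬R ∨ ¬Q ∨ ¬S)
7 of the 16 rows are models.

7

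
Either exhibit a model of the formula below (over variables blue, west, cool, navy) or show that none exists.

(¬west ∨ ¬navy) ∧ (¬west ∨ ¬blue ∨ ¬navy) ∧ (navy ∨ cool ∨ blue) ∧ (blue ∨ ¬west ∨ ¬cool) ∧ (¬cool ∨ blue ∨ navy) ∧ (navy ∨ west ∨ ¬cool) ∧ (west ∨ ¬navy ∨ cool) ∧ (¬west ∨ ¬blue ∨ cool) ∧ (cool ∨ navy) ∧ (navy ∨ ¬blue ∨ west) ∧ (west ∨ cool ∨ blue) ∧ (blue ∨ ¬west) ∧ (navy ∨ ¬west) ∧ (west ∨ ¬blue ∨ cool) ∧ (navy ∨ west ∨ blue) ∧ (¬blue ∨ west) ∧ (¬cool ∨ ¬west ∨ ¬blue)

blue=False,  west=False,  cool=True,  navy=True

Suppose west = False.
The clause (¬blue) is unit, so blue = False.
The clause (cool) is unit, so cool = True.
The clause (navy) is unit, so navy = True.
Every clause now holds.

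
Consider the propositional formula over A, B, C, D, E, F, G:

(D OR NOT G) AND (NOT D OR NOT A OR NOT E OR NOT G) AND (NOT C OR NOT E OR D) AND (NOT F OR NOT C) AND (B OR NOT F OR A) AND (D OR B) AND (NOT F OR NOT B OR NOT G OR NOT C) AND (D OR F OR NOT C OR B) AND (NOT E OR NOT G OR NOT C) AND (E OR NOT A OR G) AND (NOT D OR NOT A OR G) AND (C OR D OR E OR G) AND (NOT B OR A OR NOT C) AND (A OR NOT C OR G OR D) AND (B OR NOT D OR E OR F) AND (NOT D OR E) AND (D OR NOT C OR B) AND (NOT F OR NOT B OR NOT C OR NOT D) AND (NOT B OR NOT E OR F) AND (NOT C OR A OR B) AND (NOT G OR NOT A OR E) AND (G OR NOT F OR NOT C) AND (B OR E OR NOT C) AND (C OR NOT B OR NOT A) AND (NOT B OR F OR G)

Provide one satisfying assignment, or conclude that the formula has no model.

A=false,  B=false,  C=false,  D=true,  E=true,  F=false,  G=false

Branch on D: set D = true.
From the singleton clause (E), E = true.
Branch on A: set A = false.
Branch on F: set F = false.
From the singleton clause (NOT B), B = false.
From the singleton clause (NOT C), C = false.
Every clause is now satisfied; G is unconstrained.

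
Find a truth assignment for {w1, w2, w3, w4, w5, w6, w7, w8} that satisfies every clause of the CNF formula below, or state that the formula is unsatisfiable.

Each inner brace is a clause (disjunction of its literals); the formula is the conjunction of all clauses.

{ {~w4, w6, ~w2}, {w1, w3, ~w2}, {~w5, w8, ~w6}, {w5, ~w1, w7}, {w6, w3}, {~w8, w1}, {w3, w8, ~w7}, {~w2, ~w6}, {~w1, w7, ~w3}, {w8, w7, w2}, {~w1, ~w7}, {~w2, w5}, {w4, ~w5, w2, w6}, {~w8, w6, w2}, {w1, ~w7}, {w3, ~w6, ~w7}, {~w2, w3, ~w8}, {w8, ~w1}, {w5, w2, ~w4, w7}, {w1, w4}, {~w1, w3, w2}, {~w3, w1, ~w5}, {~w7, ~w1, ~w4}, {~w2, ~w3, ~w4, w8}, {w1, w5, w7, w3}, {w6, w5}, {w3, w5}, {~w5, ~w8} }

UNSATISFIABLE

Try w6 = 1.
Unit clause (~w2) forces w2 = 0.
Try w5 = 0.
Unit clause (w3) forces w3 = 1.
Try w1 = 0.
Unit clause (~w8) forces w8 = 0.
Unit clause (w7) forces w7 = 1.
That conflicts with the unit clause (~w7).
That branch fails; take w1 = 1 instead.
Unit clause (w7) forces w7 = 1.
That conflicts with the unit clause (~w7).
Either choice for w1 ends in contradiction.
That branch fails; take w5 = 1 instead.
Unit clause (w8) forces w8 = 1.
That conflicts with the unit clause (~w8).
Either choice for w5 ends in contradiction.
That branch fails; take w6 = 0 instead.
Unit clause (w3) forces w3 = 1.
Unit clause (w5) forces w5 = 1.
Unit clause (w1) forces w1 = 1.
Unit clause (w7) forces w7 = 1.
That conflicts with the unit clause (~w7).
Either choice for w6 ends in contradiction.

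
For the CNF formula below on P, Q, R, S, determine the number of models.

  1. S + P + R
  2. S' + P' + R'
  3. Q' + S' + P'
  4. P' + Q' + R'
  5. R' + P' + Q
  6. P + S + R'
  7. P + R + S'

There are 2^4 = 16 truth assignments over (P, Q, R, S).
Check each against the 7 clauses (columns in the order P, Q, R, S):
  F F F F  ✗ fails (S + P + R)
  F F F T  ✗ fails (P + R + S')
  F F T F  ✗ fails (P + S + R')
  F F T T  ✓ satisfies all
  F T F F  ✗ fails (S + P + R)
  F T F T  ✗ fails (P + R + S')
  F T T F  ✗ fails (P + S + R')
  F T T T  ✓ satisfies all
  T F F F  ✓ satisfies all
  T F F T  ✓ satisfies all
  T F T F  ✗ fails (R' + P' + Q)
  T F T T  ✗ fails (S' + P' + R')
  T T F F  ✓ satisfies all
  T T F T  ✗ fails (Q' + S' + P')
  T T T F  ✗ fails (P' + Q' + R')
  T T T T  ✗ fails (S' + P' + R')
5 of the 16 rows are models.

5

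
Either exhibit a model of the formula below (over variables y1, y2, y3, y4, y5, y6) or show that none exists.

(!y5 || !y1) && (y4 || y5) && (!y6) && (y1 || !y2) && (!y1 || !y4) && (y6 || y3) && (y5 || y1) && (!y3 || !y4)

(!y6) alone gives y6 = false.
(y3) alone gives y3 = true.
(!y4) alone gives y4 = false.
(y5) alone gives y5 = true.
(!y1) alone gives y1 = false.
(!y2) alone gives y2 = false.
All clauses are satisfied.

y1: false, y2: false, y3: true, y4: false, y5: true, y6: false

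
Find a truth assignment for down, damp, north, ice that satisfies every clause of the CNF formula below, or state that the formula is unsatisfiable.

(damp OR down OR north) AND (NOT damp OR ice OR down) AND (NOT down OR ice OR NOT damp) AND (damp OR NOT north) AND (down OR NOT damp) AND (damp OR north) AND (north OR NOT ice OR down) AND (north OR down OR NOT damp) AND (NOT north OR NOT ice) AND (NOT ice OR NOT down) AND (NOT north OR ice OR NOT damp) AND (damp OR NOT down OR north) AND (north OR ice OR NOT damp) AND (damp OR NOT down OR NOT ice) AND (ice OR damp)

Suppose damp = true.
From the singleton clause (down), down = true.
From the singleton clause (ice), ice = true.
But (NOT ice) is also a unit clause — contradiction.
Backtrack on damp: now try damp = false.
From the singleton clause (NOT north), north = false.
But (north) is also a unit clause — contradiction.
Neither damp = true nor damp = false works.

UNSATISFIABLE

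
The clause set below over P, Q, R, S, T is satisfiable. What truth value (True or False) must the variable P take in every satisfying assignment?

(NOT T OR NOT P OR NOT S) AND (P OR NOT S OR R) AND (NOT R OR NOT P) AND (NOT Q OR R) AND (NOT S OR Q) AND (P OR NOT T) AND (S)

False

Suppose P = true.
(NOT R) alone gives R = false.
(NOT Q) alone gives Q = false.
(NOT S) alone gives S = false.
That conflicts with the unit clause (S).
So every satisfying assignment has P = False.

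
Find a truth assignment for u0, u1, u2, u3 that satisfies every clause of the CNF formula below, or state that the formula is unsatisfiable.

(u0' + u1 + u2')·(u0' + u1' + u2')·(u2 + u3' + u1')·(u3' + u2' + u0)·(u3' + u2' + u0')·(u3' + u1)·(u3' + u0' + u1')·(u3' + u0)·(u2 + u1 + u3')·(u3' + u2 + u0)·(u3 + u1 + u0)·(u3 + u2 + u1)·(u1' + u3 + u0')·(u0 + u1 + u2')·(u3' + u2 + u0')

Try u3 = 0.
Try u1 = 1.
The clause (u0') is unit, so u0 = 0.
Every clause is now satisfied; u2 is unconstrained.

u0=0; u1=1; u2=1; u3=0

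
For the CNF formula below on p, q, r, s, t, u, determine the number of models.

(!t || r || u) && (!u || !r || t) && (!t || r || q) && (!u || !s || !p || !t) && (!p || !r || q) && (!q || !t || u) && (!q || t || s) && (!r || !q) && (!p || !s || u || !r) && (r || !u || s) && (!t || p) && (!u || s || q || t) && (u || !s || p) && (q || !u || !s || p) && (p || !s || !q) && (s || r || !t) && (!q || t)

5

There are 2^6 = 64 truth assignments over (p, q, r, s, t, u).
Split on s. With s = true, the clauses containing s are satisfied and !s drops from the rest; 2 of the 2^5 = 32 assignments to the other variables satisfy what remains.
With s = false, by the same count on the reduced clause set, 3 assignments work.
(One model: p=F, q=F, r=F, s=F, t=F, u=F.)
Total: 2 + 3 = 5.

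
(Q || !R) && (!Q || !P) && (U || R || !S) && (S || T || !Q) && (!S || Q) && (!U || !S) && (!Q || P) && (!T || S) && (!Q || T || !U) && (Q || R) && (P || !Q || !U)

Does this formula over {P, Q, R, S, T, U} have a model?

Case Q = true:
(!P) alone gives P = false.
Now (P) is unsatisfied and unit — conflict.
That branch fails; take Q = false instead.
(!R) alone gives R = false.
Now (R) is unsatisfied and unit — conflict.
Neither Q = true nor Q = false works.
No assignment satisfies every clause.

No, unsatisfiable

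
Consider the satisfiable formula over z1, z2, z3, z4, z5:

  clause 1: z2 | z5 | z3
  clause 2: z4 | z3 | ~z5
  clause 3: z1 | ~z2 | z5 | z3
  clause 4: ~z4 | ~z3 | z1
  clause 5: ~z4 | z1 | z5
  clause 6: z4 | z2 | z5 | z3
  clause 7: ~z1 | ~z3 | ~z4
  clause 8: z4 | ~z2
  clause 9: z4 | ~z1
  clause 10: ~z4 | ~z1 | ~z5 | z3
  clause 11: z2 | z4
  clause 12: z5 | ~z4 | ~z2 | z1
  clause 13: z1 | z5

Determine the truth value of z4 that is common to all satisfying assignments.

Suppose z4 = 0.
(~z2) alone gives z2 = 0.
That conflicts with the unit clause (z2).
So every satisfying assignment has z4 = True.

True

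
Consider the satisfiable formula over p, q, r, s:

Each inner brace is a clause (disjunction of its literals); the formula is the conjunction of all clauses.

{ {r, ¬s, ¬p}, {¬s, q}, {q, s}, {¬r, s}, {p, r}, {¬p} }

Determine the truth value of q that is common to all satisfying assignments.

Suppose q = False.
The clause (¬s) is unit, so s = False.
Now (s) is unsatisfied and unit — conflict.
So every satisfying assignment has q = True.

True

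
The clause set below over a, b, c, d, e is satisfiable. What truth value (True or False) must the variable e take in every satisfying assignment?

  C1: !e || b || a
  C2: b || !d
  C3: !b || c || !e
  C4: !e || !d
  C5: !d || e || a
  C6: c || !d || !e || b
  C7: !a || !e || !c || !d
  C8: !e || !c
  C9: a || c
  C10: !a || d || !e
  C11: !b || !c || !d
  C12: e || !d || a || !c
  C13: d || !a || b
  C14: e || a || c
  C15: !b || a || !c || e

Suppose e = true.
The clause (!d) is unit, so d = false.
The clause (!c) is unit, so c = false.
The clause (!b) is unit, so b = false.
The clause (a) is unit, so a = true.
That conflicts with the unit clause (!a).
So every satisfying assignment has e = False.

False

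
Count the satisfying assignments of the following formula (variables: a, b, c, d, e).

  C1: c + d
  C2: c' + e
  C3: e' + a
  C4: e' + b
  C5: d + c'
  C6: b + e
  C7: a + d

There are 2^5 = 32 truth assignments over (a, b, c, d, e).
Split on e. With e = 1, the clauses containing e are satisfied and e' drops from the rest; 2 of the 2^4 = 16 assignments to the other variables satisfy what remains.
With e = 0, by the same count on the reduced clause set, 2 assignments work.
(One model: a=F, b=T, c=F, d=T, e=F.)
Total: 2 + 2 = 4.

4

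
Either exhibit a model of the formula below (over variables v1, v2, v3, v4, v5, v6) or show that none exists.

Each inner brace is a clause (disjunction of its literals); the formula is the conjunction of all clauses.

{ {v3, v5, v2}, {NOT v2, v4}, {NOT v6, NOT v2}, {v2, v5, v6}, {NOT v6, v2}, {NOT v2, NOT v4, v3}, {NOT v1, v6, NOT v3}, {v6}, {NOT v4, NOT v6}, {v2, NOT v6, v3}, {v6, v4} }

UNSATISFIABLE

The clause (v6) is unit, so v6 = true.
The clause (NOT v2) is unit, so v2 = false.
Now (v2) is unsatisfied and unit — conflict.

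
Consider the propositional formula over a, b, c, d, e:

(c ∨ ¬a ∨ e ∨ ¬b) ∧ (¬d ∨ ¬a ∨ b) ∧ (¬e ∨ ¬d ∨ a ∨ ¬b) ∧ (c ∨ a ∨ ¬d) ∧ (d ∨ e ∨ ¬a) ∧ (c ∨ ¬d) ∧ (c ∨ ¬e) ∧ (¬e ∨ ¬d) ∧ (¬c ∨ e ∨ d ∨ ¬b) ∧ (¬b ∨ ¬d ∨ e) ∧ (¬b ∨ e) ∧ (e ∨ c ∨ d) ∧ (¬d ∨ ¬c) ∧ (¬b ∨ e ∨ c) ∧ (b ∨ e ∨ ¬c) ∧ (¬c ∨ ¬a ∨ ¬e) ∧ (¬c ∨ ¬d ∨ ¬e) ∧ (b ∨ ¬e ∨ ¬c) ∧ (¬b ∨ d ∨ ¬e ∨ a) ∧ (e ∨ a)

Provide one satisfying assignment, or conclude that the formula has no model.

UNSATISFIABLE

Suppose c = True.
Unit clause (¬d) forces d = False.
Suppose e = True.
Unit clause (¬a) forces a = False.
Unit clause (b) forces b = True.
But (¬b) is also a unit clause — contradiction.
Backtrack on e: now try e = False.
Unit clause (¬a) forces a = False.
But (a) is also a unit clause — contradiction.
Either choice for e ends in contradiction.
Backtrack on c: now try c = False.
Unit clause (¬d) forces d = False.
Unit clause (¬e) forces e = False.
But (e) is also a unit clause — contradiction.
Either choice for c ends in contradiction.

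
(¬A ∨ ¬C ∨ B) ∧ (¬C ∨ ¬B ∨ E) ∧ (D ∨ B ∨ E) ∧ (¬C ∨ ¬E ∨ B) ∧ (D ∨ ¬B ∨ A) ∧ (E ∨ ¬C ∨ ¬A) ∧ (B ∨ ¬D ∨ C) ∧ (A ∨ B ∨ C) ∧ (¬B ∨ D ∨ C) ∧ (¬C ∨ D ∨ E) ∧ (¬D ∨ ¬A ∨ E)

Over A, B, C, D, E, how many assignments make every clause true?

There are 2^5 = 32 truth assignments over (A, B, C, D, E).
Split on A. With A = True, the clauses containing A are satisfied and ¬A drops from the rest; 4 of the 2^4 = 16 assignments to the other variables satisfy what remains.
With A = False, by the same count on the reduced clause set, 4 assignments work.
(One model: A=F, B=F, C=T, D=T, E=F.)
Total: 4 + 4 = 8.

8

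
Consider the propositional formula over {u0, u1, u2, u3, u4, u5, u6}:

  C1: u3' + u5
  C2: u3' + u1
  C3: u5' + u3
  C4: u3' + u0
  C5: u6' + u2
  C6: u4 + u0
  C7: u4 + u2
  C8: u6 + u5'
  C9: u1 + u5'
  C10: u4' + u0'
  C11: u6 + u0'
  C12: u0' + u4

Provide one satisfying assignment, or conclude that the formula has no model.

Suppose u3 = 0.
(u5') alone gives u5 = 0.
Suppose u6 = 0.
(u0') alone gives u0 = 0.
(u4) alone gives u4 = 1.
All clauses hold; u1, u2 can take either value.

u0: 0, u1: 0, u2: 0, u3: 0, u4: 1, u5: 0, u6: 0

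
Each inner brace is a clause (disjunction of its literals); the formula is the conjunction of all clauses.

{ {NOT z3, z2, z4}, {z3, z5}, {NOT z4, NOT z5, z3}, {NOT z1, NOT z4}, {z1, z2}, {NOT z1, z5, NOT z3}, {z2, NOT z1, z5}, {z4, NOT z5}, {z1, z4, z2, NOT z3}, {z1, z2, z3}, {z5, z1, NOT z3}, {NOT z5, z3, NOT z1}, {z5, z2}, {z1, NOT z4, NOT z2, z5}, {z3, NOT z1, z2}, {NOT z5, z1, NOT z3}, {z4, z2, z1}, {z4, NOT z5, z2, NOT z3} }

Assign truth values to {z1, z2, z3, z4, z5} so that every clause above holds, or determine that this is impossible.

UNSATISFIABLE

Case z3 = true:
Case z2 = true:
Case z1 = false:
Unit clause (z5) forces z5 = true.
That conflicts with the unit clause (NOT z5).
So z1 must be the other value — set z1 = true.
Unit clause (NOT z4) forces z4 = false.
Unit clause (z5) forces z5 = true.
That conflicts with the unit clause (NOT z5).
Either choice for z1 ends in contradiction.
So z2 must be the other value — set z2 = false.
Unit clause (z4) forces z4 = true.
Unit clause (NOT z1) forces z1 = false.
That conflicts with the unit clause (z1).
Either choice for z2 ends in contradiction.
So z3 must be the other value — set z3 = false.
Unit clause (z5) forces z5 = true.
Unit clause (NOT z4) forces z4 = false.
That conflicts with the unit clause (z4).
Either choice for z3 ends in contradiction.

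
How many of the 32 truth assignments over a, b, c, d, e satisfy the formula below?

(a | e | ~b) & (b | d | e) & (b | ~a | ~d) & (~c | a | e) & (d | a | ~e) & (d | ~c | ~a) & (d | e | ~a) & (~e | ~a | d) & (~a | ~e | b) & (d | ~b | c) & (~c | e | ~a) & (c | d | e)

8

There are 2^5 = 32 truth assignments over (a, b, c, d, e).
Split on c. With c = 1, the clauses containing c are satisfied and ~c drops from the rest; 3 of the 2^4 = 16 assignments to the other variables satisfy what remains.
With c = 0, by the same count on the reduced clause set, 5 assignments work.
(One model: a=F, b=F, c=F, d=T, e=F.)
Total: 3 + 5 = 8.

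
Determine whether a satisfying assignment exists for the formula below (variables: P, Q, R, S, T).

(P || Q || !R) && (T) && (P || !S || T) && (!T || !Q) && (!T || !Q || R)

Yes

From the singleton clause (T), T = true.
From the singleton clause (!Q), Q = false.
Try P = true.
All clauses hold; R, S can take either value.
A satisfying assignment: P ↦ true, Q ↦ false, R ↦ true, S ↦ true, T ↦ true.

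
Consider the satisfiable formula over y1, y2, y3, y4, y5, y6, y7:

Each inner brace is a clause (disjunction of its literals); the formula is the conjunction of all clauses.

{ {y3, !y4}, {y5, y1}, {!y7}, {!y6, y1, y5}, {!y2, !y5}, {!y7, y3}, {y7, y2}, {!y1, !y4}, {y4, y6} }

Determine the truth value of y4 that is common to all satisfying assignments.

Suppose y4 = true.
(y3) alone gives y3 = true.
(!y7) alone gives y7 = false.
(y2) alone gives y2 = true.
(!y5) alone gives y5 = false.
(y1) alone gives y1 = true.
That conflicts with the unit clause (!y1).
So every satisfying assignment has y4 = False.

False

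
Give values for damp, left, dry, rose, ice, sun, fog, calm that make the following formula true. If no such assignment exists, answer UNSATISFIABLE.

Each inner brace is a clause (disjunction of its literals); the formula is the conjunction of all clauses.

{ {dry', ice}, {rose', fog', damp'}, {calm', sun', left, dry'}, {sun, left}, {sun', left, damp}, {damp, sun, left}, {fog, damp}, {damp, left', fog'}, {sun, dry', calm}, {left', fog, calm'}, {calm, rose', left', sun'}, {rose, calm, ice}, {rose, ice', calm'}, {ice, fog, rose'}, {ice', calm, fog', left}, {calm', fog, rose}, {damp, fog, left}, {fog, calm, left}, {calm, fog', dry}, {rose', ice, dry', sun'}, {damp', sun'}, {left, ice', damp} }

damp ↦ 1; left ↦ 1; dry ↦ 0; rose ↦ 1; ice ↦ 1; sun ↦ 0; fog ↦ 0; calm ↦ 0

Branch on dry: set dry = 0.
Branch on sun: set sun = 0.
Unit clause (left) forces left = 1.
Branch on fog: set fog = 0.
Unit clause (damp) forces damp = 1.
Unit clause (calm') forces calm = 0.
Branch on rose: set rose = 1.
Unit clause (ice) forces ice = 1.
This assignment satisfies each clause.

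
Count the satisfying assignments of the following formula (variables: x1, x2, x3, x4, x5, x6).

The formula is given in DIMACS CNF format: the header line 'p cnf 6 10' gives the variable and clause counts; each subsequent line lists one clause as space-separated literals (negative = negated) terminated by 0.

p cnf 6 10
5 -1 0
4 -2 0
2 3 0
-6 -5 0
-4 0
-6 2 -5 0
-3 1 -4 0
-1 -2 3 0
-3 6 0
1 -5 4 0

1

There are 2^6 = 64 truth assignments over (x1, x2, x3, x4, x5, x6).
Split on x2. With x2 = True, the clauses containing x2 are satisfied and ¬x2 drops from the rest; 0 of the 2^5 = 32 assignments to the other variables satisfy what remains.
With x2 = False, by the same count on the reduced clause set, 1 assignment works.
Total: 0 + 1 = 1.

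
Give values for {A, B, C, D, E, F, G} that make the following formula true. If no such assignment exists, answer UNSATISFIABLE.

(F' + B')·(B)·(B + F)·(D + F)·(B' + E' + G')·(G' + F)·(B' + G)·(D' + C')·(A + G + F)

The clause (B) is unit, so B = 1.
The clause (F') is unit, so F = 0.
The clause (D) is unit, so D = 1.
The clause (G') is unit, so G = 0.
But (G) is also a unit clause — contradiction.

UNSATISFIABLE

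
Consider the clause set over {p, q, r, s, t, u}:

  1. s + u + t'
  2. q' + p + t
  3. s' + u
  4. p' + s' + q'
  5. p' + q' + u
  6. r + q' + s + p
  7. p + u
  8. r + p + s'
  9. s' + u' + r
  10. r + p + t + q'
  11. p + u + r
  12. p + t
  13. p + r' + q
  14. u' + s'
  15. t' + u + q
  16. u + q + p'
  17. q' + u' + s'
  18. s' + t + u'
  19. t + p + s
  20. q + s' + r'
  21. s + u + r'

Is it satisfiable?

Satisfiable

Branch on s: set s = 0.
Branch on u: set u = 1.
Branch on p: set p = 0.
(t) alone gives t = 1.
Branch on r: set r = 0.
(q') alone gives q = 0.
All clauses are satisfied.
A satisfying assignment: p ↦ 0; q ↦ 0; r ↦ 0; s ↦ 0; t ↦ 1; u ↦ 1.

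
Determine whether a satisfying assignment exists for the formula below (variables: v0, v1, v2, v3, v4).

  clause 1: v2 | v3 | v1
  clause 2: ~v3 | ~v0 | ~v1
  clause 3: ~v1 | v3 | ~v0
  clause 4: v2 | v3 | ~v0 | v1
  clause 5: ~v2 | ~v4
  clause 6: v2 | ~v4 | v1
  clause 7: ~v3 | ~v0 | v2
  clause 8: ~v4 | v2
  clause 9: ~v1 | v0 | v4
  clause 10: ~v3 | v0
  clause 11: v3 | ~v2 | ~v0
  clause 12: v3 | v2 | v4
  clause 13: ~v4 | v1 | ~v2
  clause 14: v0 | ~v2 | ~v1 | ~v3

Yes

Case v2 = 1:
Unit clause (~v4) forces v4 = 0.
Case v1 = 0:
Case v3 = 0:
Unit clause (~v0) forces v0 = 0.
All clauses are satisfied.
A satisfying assignment: v0: 0, v1: 0, v2: 1, v3: 0, v4: 0.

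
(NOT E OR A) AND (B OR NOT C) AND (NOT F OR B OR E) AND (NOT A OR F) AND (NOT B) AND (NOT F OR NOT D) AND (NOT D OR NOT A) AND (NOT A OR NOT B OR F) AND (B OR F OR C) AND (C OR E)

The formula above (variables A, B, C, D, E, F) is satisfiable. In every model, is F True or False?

Suppose F = false.
From the singleton clause (NOT A), A = false.
From the singleton clause (NOT E), E = false.
From the singleton clause (NOT B), B = false.
From the singleton clause (NOT C), C = false.
But (C) is also a unit clause — contradiction.
So every satisfying assignment has F = True.

True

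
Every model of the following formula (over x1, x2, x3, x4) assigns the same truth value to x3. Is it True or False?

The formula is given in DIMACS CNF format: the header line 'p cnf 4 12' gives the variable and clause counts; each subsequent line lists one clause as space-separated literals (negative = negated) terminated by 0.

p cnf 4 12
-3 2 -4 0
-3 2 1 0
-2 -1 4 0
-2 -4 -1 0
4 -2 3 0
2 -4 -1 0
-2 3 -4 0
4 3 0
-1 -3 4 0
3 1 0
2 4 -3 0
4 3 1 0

Suppose x3 = False.
The clause (x4) is unit, so x4 = True.
The clause (¬x2) is unit, so x2 = False.
The clause (¬x1) is unit, so x1 = False.
That conflicts with the unit clause (x1).
So every satisfying assignment has x3 = True.

True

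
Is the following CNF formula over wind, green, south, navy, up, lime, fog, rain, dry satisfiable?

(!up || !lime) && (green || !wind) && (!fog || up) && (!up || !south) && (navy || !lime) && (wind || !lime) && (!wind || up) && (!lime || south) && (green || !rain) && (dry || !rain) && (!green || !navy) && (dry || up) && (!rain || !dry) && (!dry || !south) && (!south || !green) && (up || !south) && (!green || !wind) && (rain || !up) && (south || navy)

Branch on up: set up = false.
Unit clause (!fog) forces fog = false.
Unit clause (!wind) forces wind = false.
Unit clause (!lime) forces lime = false.
Unit clause (dry) forces dry = true.
Unit clause (!rain) forces rain = false.
Unit clause (!south) forces south = false.
Unit clause (navy) forces navy = true.
Unit clause (!green) forces green = false.
Every clause now holds.
A satisfying assignment: wind: false; green: false; south: false; navy: true; up: false; lime: false; fog: false; rain: false; dry: true.

Yes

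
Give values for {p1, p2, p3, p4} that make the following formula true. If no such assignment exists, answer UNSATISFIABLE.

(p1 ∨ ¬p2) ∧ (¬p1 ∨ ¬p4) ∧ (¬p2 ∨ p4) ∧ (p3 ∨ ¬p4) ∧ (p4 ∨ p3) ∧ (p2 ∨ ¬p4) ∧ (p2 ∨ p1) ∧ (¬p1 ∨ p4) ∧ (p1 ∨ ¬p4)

Try p1 = True.
(¬p4) alone gives p4 = False.
That conflicts with the unit clause (p4).
Undo p1 and try p1 = False.
(¬p2) alone gives p2 = False.
That conflicts with the unit clause (p2).
Either choice for p1 ends in contradiction.

UNSATISFIABLE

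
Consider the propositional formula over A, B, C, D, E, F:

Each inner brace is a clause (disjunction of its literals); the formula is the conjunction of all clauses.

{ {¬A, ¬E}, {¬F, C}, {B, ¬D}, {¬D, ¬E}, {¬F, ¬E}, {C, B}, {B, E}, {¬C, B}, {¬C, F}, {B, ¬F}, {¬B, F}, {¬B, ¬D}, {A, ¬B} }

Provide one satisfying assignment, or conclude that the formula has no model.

A: True; B: True; C: True; D: False; E: False; F: True

Branch on A: set A = True.
Unit clause (¬E) forces E = False.
Unit clause (B) forces B = True.
Unit clause (F) forces F = True.
Unit clause (C) forces C = True.
Unit clause (¬D) forces D = False.
All clauses are satisfied.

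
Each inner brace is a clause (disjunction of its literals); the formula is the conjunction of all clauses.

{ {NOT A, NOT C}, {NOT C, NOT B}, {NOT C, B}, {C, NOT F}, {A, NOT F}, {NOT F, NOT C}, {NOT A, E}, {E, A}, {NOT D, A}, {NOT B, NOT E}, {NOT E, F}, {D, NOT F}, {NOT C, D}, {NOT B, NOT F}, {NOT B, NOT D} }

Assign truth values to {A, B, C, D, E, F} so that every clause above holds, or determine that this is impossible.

Try A = false.
(NOT F) alone gives F = false.
(E) alone gives E = true.
But (NOT E) is also a unit clause — contradiction.
So A must be the other value — set A = true.
(NOT C) alone gives C = false.
(NOT F) alone gives F = false.
(E) alone gives E = true.
But (NOT E) is also a unit clause — contradiction.
Either choice for A ends in contradiction.

UNSATISFIABLE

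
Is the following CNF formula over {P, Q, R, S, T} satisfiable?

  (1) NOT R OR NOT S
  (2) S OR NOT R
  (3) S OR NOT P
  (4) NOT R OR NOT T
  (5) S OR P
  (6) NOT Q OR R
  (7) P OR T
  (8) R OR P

Satisfiable

Branch on R: set R = false.
(NOT Q) alone gives Q = false.
(P) alone gives P = true.
(S) alone gives S = true.
All clauses hold; T can take either value.
A satisfying assignment: P: true,  Q: false,  R: false,  S: true,  T: true.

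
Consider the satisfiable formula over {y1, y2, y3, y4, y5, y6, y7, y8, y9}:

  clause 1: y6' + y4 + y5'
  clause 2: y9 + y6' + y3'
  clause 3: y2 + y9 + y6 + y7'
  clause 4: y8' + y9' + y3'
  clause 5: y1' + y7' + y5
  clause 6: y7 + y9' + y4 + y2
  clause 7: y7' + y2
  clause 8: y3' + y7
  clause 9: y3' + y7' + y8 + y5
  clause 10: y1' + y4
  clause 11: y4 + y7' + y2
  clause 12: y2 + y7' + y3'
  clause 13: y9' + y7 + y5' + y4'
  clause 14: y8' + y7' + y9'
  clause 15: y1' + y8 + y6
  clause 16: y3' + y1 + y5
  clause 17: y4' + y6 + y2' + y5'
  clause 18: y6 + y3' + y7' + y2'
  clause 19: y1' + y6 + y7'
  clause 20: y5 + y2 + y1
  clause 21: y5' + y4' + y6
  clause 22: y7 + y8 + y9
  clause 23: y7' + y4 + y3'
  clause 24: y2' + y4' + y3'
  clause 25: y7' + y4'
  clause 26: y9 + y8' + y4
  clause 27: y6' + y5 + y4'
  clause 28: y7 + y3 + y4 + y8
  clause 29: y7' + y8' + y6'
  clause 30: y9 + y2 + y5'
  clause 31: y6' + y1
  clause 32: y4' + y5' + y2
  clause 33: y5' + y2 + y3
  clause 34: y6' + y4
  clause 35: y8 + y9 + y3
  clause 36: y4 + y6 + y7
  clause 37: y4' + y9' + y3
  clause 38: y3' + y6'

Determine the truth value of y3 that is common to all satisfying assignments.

False

Suppose y3 = 1.
From the singleton clause (y7), y7 = 1.
From the singleton clause (y2), y2 = 1.
From the singleton clause (y6), y6 = 1.
That conflicts with the unit clause (y6').
So every satisfying assignment has y3 = False.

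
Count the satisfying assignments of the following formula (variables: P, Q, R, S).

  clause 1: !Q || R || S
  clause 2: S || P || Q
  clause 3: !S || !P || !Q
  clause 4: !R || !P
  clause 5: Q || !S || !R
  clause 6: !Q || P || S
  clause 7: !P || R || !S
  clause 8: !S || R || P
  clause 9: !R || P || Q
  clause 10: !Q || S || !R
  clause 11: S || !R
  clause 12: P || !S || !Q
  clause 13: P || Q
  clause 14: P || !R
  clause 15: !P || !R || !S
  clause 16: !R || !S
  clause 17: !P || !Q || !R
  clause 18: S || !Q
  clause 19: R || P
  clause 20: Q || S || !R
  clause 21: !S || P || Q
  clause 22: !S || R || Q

There are 2^4 = 16 truth assignments over (P, Q, R, S).
Split on P. With P = true, the clauses containing P are satisfied and !P drops from the rest; 1 of the 2^3 = 8 assignments to the other variables satisfy what remains.
With P = false, by the same count on the reduced clause set, 0 assignments work.
(One model: P=T, Q=F, R=F, S=F.)
Total: 1 + 0 = 1.

1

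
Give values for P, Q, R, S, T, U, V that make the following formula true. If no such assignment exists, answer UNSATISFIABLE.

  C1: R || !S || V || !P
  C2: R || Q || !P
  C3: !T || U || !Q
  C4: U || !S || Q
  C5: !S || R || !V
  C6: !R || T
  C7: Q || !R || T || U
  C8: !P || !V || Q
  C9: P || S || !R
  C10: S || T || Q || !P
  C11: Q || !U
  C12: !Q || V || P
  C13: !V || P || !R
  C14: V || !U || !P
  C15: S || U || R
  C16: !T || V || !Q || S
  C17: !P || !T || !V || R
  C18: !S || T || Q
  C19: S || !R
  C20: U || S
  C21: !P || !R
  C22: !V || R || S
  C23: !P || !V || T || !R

Case R = false:
Case Q = true:
Case T = false:
Case S = false:
(U) alone gives U = true.
(!V) alone gives V = false.
(P) alone gives P = true.
But (!P) is also a unit clause — contradiction.
That branch fails; take S = true instead.
(!V) alone gives V = false.
(!P) alone gives P = false.
But (P) is also a unit clause — contradiction.
Neither S = true nor S = false works.
That branch fails; take T = true instead.
(U) alone gives U = true.
Case S = false:
(V) alone gives V = true.
But (!V) is also a unit clause — contradiction.
That branch fails; take S = true instead.
(!V) alone gives V = false.
(!P) alone gives P = false.
But (P) is also a unit clause — contradiction.
Neither S = true nor S = false works.
Neither T = true nor T = false works.
That branch fails; take Q = false instead.
(!P) alone gives P = false.
(!U) alone gives U = false.
(!S) alone gives S = false.
But (S) is also a unit clause — contradiction.
Neither Q = true nor Q = false works.
That branch fails; take R = true instead.
(T) alone gives T = true.
(S) alone gives S = true.
(!P) alone gives P = false.
(!V) alone gives V = false.
(!Q) alone gives Q = false.
(U) alone gives U = true.
But (!U) is also a unit clause — contradiction.
Neither R = true nor R = false works.

UNSATISFIABLE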